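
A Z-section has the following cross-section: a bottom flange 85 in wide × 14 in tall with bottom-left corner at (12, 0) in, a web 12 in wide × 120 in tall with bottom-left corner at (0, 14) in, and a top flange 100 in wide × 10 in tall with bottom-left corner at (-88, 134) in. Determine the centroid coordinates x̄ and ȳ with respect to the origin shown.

bottom flange: A = 85 × 14 = 1190.00, centroid at (54.50, 7.00).
web: A = 12 × 120 = 1440.00, centroid at (6.00, 74.00).
top flange: A = 100 × 10 = 1000.00, centroid at (-38.00, 139.00).
ΣA = 3630.00 in², ΣAx̄ = 35495.00 in³, ΣAȳ = 253890.00 in³.
x̄ = 35495.00/3630.00 = 9.78 in; ȳ = 253890.00/3630.00 = 69.94 in.

x̄ = 9.78 in, ȳ = 69.94 in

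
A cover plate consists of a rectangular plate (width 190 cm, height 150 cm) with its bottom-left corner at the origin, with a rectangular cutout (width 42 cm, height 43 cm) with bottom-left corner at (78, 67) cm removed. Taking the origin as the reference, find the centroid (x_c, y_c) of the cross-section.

x_c = 94.73 cm, y_c = 74.09 cm

plate: A = 190 × 150 = 28500.00, centroid at (95.00, 75.00).
hole: A = −(42 × 43) = -1806.00, centroid at (99.00, 88.50).
ΣA = 26694.00 cm²
ΣAx_c = (28500.00)(95.00) + (-1806.00)(99.00) = 2528706.00 cm³
ΣAy_c = (28500.00)(75.00) + (-1806.00)(88.50) = 1977669.00 cm³
x_c = 2528706.00 / 26694.00 = 94.73 cm
y_c = 1977669.00 / 26694.00 = 74.09 cm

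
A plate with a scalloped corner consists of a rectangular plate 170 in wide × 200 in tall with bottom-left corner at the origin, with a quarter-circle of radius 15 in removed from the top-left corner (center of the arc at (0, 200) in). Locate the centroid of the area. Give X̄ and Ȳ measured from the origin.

Part | A | x̄ᵢ | ȳᵢ | A·x̄ᵢ | A·ȳᵢ
plate | 34000.00 | 85.00 | 100.00 | 2890000.00 | 3400000.00
removed quarter-circle | -176.71 | 6.37 | 193.63 | -1125.00 | -34217.92
Σ | 33823.29 |  |  | 2888875.00 | 3365782.08
X̄ = 2888875.00 / 33823.29 = 85.41 in
Ȳ = 3365782.08 / 33823.29 = 99.51 in

X̄ = 85.41 in, Ȳ = 99.51 in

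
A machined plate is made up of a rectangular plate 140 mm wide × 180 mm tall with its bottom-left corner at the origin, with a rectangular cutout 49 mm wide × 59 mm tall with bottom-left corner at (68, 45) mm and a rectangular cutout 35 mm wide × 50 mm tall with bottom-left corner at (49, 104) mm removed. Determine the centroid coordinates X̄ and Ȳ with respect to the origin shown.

plate: A = 140 × 180 = 25200.00, centroid at (70.00, 90.00).
hole 1: A = −(49 × 59) = -2891.00, centroid at (92.50, 74.50).
hole 2: A = −(35 × 50) = -1750.00, centroid at (66.50, 129.00).
ΣA = 20559.00 mm²
ΣAX̄ = (25200.00)(70.00) + (-2891.00)(92.50) + (-1750.00)(66.50) = 1380207.50 mm³
ΣAȲ = (25200.00)(90.00) + (-2891.00)(74.50) + (-1750.00)(129.00) = 1826870.50 mm³
X̄ = 1380207.50 / 20559.00 = 67.13 mm
Ȳ = 1826870.50 / 20559.00 = 88.86 mm

X̄ = 67.13 mm, Ȳ = 88.86 mm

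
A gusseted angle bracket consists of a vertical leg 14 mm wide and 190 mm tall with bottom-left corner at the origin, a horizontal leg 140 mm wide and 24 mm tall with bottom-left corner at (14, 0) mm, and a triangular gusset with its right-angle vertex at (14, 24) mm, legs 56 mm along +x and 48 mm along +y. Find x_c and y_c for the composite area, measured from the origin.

Part | A | x̄ᵢ | ȳᵢ | A·x̄ᵢ | A·ȳᵢ
vertical leg | 2660.00 | 7.00 | 95.00 | 18620.00 | 252700.00
horizontal leg | 3360.00 | 84.00 | 12.00 | 282240.00 | 40320.00
gusset | 1344.00 | 32.67 | 40.00 | 43904.00 | 53760.00
Σ | 7364.00 |  |  | 344764.00 | 346780.00
x_c = 344764.00 / 7364.00 = 46.82 mm
y_c = 346780.00 / 7364.00 = 47.09 mm

x_c = 46.82 mm, y_c = 47.09 mm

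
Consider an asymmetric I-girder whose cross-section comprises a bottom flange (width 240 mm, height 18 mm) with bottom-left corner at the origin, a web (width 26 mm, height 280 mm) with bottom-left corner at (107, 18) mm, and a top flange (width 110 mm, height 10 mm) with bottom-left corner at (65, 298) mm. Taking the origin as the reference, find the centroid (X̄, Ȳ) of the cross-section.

X̄ = 120.00 mm, Ȳ = 119.88 mm

bottom flange: A = 240 × 18 = 4320.00, centroid at (120.00, 9.00).
web: A = 26 × 280 = 7280.00, centroid at (120.00, 158.00).
top flange: A = 110 × 10 = 1100.00, centroid at (120.00, 303.00).
ΣA = 12700.00 mm², ΣAX̄ = 1524000.00 mm³, ΣAȲ = 1522420.00 mm³.
X̄ = 1524000.00/12700.00 = 120.00 mm; Ȳ = 1522420.00/12700.00 = 119.88 mm.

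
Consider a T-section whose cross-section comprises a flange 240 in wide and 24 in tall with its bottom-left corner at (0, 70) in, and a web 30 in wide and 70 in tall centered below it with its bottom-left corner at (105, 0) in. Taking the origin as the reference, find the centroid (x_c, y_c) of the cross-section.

Part | A | x̄ᵢ | ȳᵢ | A·x̄ᵢ | A·ȳᵢ
web | 2100.00 | 120.00 | 35.00 | 252000.00 | 73500.00
flange | 5760.00 | 120.00 | 82.00 | 691200.00 | 472320.00
Σ | 7860.00 |  |  | 943200.00 | 545820.00
x_c = 943200.00 / 7860.00 = 120.00 in
y_c = 545820.00 / 7860.00 = 69.44 in

x_c = 120.00 in, y_c = 69.44 in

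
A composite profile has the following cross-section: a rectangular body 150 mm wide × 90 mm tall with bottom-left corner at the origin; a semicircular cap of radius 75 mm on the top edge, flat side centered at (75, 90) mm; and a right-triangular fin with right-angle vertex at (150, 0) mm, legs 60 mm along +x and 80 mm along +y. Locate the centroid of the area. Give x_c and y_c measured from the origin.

rectangular body: A = 150 × 90 = 13500.00, centroid at (75.00, 45.00).
semicircular top: A = ½π·75² = 8835.73, centroid at (75.00, 121.83).
triangular fin: A = ½·60·80 = 2400.00, centroid at (170.00, 26.67).
ΣA = 24735.73 mm²
ΣAx_c = (13500.00)(75.00) + (8835.73)(75.00) + (2400.00)(170.00) = 2083179.70 mm³
ΣAy_c = (13500.00)(45.00) + (8835.73)(121.83) + (2400.00)(26.67) = 1747965.64 mm³
x_c = 2083179.70 / 24735.73 = 84.22 mm
y_c = 1747965.64 / 24735.73 = 70.67 mm

x_c = 84.22 mm, y_c = 70.67 mm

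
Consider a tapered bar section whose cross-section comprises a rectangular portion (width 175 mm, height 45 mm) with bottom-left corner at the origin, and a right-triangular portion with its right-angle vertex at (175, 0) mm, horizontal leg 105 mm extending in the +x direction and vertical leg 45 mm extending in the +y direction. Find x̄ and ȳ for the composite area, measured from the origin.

rectangular portion: A = 175 × 45 = 7875.00, centroid at (87.50, 22.50).
triangular portion: A = ½·105·45 = 2362.50, centroid at (210.00, 15.00).
ΣA = 10237.50 mm², ΣAx̄ = 1185187.50 mm³, ΣAȳ = 212625.00 mm³.
x̄ = 1185187.50/10237.50 = 115.77 mm; ȳ = 212625.00/10237.50 = 20.77 mm.

x̄ = 115.77 mm, ȳ = 20.77 mm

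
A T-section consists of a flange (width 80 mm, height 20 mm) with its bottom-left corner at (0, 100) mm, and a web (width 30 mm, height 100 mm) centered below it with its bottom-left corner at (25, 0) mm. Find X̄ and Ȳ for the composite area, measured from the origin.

X̄ = 40.00 mm, Ȳ = 70.87 mm

web: A = 30 × 100 = 3000.00, centroid at (40.00, 50.00).
flange: A = 80 × 20 = 1600.00, centroid at (40.00, 110.00).
ΣA = 4600.00 mm²
ΣAX̄ = (3000.00)(40.00) + (1600.00)(40.00) = 184000.00 mm³
ΣAȲ = (3000.00)(50.00) + (1600.00)(110.00) = 326000.00 mm³
X̄ = 184000.00 / 4600.00 = 40.00 mm
Ȳ = 326000.00 / 4600.00 = 70.87 mm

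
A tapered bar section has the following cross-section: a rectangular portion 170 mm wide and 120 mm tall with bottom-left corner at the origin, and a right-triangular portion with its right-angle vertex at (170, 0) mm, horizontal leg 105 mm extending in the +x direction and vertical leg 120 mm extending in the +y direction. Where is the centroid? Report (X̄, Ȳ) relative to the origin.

X̄ = 113.31 mm, Ȳ = 55.28 mm

rectangular portion: A = 170 × 120 = 20400.00, centroid at (85.00, 60.00).
triangular portion: A = ½·105·120 = 6300.00, centroid at (205.00, 40.00).
ΣA = 26700.00 mm²
ΣAX̄ = (20400.00)(85.00) + (6300.00)(205.00) = 3025500.00 mm³
ΣAȲ = (20400.00)(60.00) + (6300.00)(40.00) = 1476000.00 mm³
X̄ = 3025500.00 / 26700.00 = 113.31 mm
Ȳ = 1476000.00 / 26700.00 = 55.28 mm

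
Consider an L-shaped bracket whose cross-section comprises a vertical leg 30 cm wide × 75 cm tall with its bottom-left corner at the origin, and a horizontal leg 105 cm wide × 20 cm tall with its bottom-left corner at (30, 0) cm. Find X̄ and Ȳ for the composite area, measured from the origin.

vertical leg: A = 30 × 75 = 2250.00, centroid at (15.00, 37.50).
horizontal leg: A = 105 × 20 = 2100.00, centroid at (82.50, 10.00).
ΣA = 4350.00 cm², ΣAX̄ = 207000.00 cm³, ΣAȲ = 105375.00 cm³.
X̄ = 207000.00/4350.00 = 47.59 cm; Ȳ = 105375.00/4350.00 = 24.22 cm.

X̄ = 47.59 cm, Ȳ = 24.22 cm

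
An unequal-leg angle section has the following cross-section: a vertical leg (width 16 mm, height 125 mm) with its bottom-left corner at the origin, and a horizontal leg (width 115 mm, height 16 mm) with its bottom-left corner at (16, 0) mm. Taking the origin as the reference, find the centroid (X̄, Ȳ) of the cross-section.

vertical leg: A = 16 × 125 = 2000.00, centroid at (8.00, 62.50).
horizontal leg: A = 115 × 16 = 1840.00, centroid at (73.50, 8.00).
ΣA = 3840.00 mm²
ΣAX̄ = (2000.00)(8.00) + (1840.00)(73.50) = 151240.00 mm³
ΣAȲ = (2000.00)(62.50) + (1840.00)(8.00) = 139720.00 mm³
X̄ = 151240.00 / 3840.00 = 39.39 mm
Ȳ = 139720.00 / 3840.00 = 36.39 mm

X̄ = 39.39 mm, Ȳ = 36.39 mm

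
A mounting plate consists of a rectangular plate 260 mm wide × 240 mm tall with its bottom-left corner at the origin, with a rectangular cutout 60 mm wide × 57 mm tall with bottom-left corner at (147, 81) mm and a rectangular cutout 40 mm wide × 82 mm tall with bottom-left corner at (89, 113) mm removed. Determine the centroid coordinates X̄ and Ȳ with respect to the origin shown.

X̄ = 128.35 mm, Ȳ = 118.64 mm

plate: A = 260 × 240 = 62400.00, centroid at (130.00, 120.00).
hole 1: A = −(60 × 57) = -3420.00, centroid at (177.00, 109.50).
hole 2: A = −(40 × 82) = -3280.00, centroid at (109.00, 154.00).
ΣA = 55700.00 mm², ΣAX̄ = 7149140.00 mm³, ΣAȲ = 6608390.00 mm³.
X̄ = 7149140.00/55700.00 = 128.35 mm; Ȳ = 6608390.00/55700.00 = 118.64 mm.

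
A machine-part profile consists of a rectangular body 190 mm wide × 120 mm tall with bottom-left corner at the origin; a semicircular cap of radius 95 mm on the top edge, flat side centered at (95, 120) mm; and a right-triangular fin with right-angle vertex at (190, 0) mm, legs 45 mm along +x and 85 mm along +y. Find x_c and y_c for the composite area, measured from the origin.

x_c = 100.41 mm, y_c = 95.01 mm

rectangular body: A = 190 × 120 = 22800.00, centroid at (95.00, 60.00).
semicircular top: A = ½π·95² = 14176.44, centroid at (95.00, 160.32).
triangular fin: A = ½·45·85 = 1912.50, centroid at (205.00, 28.33).
ΣA = 38888.94 mm², ΣAx_c = 3904824.00 mm³, ΣAy_c = 3694943.26 mm³.
x_c = 3904824.00/38888.94 = 100.41 mm; y_c = 3694943.26/38888.94 = 95.01 mm.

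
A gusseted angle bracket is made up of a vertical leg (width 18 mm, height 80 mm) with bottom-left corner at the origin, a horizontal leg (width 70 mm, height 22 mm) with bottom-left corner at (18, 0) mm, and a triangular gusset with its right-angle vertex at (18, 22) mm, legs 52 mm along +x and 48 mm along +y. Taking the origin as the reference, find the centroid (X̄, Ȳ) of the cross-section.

X̄ = 32.80 mm, Ȳ = 28.85 mm

vertical leg: A = 18 × 80 = 1440.00, centroid at (9.00, 40.00).
horizontal leg: A = 70 × 22 = 1540.00, centroid at (53.00, 11.00).
gusset: A = ½·52·48 = 1248.00, centroid at (35.33, 38.00).
ΣA = 4228.00 mm², ΣAX̄ = 138676.00 mm³, ΣAȲ = 121964.00 mm³.
X̄ = 138676.00/4228.00 = 32.80 mm; Ȳ = 121964.00/4228.00 = 28.85 mm.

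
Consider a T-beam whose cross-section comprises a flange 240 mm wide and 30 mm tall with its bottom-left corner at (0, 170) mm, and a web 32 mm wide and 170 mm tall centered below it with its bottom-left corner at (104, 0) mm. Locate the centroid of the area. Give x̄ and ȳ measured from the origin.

web: A = 32 × 170 = 5440.00, centroid at (120.00, 85.00).
flange: A = 240 × 30 = 7200.00, centroid at (120.00, 185.00).
ΣA = 12640.00 mm²
ΣAx̄ = (5440.00)(120.00) + (7200.00)(120.00) = 1516800.00 mm³
ΣAȳ = (5440.00)(85.00) + (7200.00)(185.00) = 1794400.00 mm³
x̄ = 1516800.00 / 12640.00 = 120.00 mm
ȳ = 1794400.00 / 12640.00 = 141.96 mm

x̄ = 120.00 mm, ȳ = 141.96 mm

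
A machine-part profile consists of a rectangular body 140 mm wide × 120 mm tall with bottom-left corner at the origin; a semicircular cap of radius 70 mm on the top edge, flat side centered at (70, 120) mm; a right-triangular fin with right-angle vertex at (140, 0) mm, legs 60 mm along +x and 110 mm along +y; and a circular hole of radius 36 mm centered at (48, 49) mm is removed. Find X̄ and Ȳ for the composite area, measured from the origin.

Part | A | x̄ᵢ | ȳᵢ | A·x̄ᵢ | A·ȳᵢ
rectangular body | 16800.00 | 70.00 | 60.00 | 1176000.00 | 1008000.00
semicircular top | 7696.90 | 70.00 | 149.71 | 538783.14 | 1152294.91
triangular fin | 3300.00 | 160.00 | 36.67 | 528000.00 | 121000.00
hole | -4071.50 | 48.00 | 49.00 | -195432.20 | -199503.70
Σ | 23725.40 |  |  | 2047350.94 | 2081791.21
X̄ = 2047350.94 / 23725.40 = 86.29 mm
Ȳ = 2081791.21 / 23725.40 = 87.75 mm

X̄ = 86.29 mm, Ȳ = 87.75 mm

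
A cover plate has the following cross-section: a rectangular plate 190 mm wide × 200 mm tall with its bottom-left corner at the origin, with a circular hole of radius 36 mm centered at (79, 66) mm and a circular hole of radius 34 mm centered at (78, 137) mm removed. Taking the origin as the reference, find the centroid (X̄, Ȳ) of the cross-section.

X̄ = 99.19 mm, Ȳ = 100.13 mm

plate: A = 190 × 200 = 38000.00, centroid at (95.00, 100.00).
hole 1: A = −π·36² = -4071.50, centroid at (79.00, 66.00).
hole 2: A = −π·34² = -3631.68, centroid at (78.00, 137.00).
ΣA = 30296.81 mm²
ΣAX̄ = (38000.00)(95.00) + (-4071.50)(79.00) + (-3631.68)(78.00) = 3005080.05 mm³
ΣAȲ = (38000.00)(100.00) + (-4071.50)(66.00) + (-3631.68)(137.00) = 3033740.42 mm³
X̄ = 3005080.05 / 30296.81 = 99.19 mm
Ȳ = 3033740.42 / 30296.81 = 100.13 mm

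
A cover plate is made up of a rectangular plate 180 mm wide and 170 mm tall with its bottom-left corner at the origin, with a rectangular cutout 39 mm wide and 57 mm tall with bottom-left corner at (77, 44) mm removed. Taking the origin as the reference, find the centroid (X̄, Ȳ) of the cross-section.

X̄ = 89.49 mm, Ȳ = 85.98 mm

plate: A = 180 × 170 = 30600.00, centroid at (90.00, 85.00).
hole: A = −(39 × 57) = -2223.00, centroid at (96.50, 72.50).
ΣA = 28377.00 mm²
ΣAX̄ = (30600.00)(90.00) + (-2223.00)(96.50) = 2539480.50 mm³
ΣAȲ = (30600.00)(85.00) + (-2223.00)(72.50) = 2439832.50 mm³
X̄ = 2539480.50 / 28377.00 = 89.49 mm
Ȳ = 2439832.50 / 28377.00 = 85.98 mm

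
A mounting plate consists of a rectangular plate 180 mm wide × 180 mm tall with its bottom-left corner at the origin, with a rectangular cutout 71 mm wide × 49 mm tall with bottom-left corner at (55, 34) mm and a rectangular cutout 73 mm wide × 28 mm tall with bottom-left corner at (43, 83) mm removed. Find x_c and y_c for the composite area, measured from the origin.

x_c = 90.73 mm, y_c = 93.55 mm

Part | A | x̄ᵢ | ȳᵢ | A·x̄ᵢ | A·ȳᵢ
plate | 32400.00 | 90.00 | 90.00 | 2916000.00 | 2916000.00
hole 1 | -3479.00 | 90.50 | 58.50 | -314849.50 | -203521.50
hole 2 | -2044.00 | 79.50 | 97.00 | -162498.00 | -198268.00
Σ | 26877.00 |  |  | 2438652.50 | 2514210.50
x_c = 2438652.50 / 26877.00 = 90.73 mm
y_c = 2514210.50 / 26877.00 = 93.55 mm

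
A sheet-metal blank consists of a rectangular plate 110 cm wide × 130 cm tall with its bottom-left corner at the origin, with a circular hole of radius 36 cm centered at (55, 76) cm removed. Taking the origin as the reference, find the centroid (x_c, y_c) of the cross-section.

plate: A = 110 × 130 = 14300.00, centroid at (55.00, 65.00).
hole: A = −π·36² = -4071.50, centroid at (55.00, 76.00).
ΣA = 10228.50 cm²
ΣAx_c = (14300.00)(55.00) + (-4071.50)(55.00) = 562567.28 cm³
ΣAy_c = (14300.00)(65.00) + (-4071.50)(76.00) = 620065.69 cm³
x_c = 562567.28 / 10228.50 = 55.00 cm
y_c = 620065.69 / 10228.50 = 60.62 cm

x_c = 55.00 cm, y_c = 60.62 cm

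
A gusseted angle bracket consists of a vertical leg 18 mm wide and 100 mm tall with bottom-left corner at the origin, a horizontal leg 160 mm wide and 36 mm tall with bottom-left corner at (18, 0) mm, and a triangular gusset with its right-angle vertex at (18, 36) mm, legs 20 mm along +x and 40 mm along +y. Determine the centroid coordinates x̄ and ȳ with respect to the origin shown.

vertical leg: A = 18 × 100 = 1800.00, centroid at (9.00, 50.00).
horizontal leg: A = 160 × 36 = 5760.00, centroid at (98.00, 18.00).
gusset: A = ½·20·40 = 400.00, centroid at (24.67, 49.33).
ΣA = 7960.00 mm²
ΣAx̄ = (1800.00)(9.00) + (5760.00)(98.00) + (400.00)(24.67) = 590546.67 mm³
ΣAȳ = (1800.00)(50.00) + (5760.00)(18.00) + (400.00)(49.33) = 213413.33 mm³
x̄ = 590546.67 / 7960.00 = 74.19 mm
ȳ = 213413.33 / 7960.00 = 26.81 mm

x̄ = 74.19 mm, ȳ = 26.81 mm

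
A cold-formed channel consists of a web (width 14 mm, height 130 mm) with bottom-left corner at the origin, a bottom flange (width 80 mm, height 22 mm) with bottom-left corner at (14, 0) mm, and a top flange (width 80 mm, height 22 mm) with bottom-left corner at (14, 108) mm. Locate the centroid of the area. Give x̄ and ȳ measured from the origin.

x̄ = 37.98 mm, ȳ = 65.00 mm

web: A = 14 × 130 = 1820.00, centroid at (7.00, 65.00).
bottom flange: A = 80 × 22 = 1760.00, centroid at (54.00, 11.00).
top flange: A = 80 × 22 = 1760.00, centroid at (54.00, 119.00).
ΣA = 5340.00 mm²
ΣAx̄ = (1820.00)(7.00) + (1760.00)(54.00) + (1760.00)(54.00) = 202820.00 mm³
ΣAȳ = (1820.00)(65.00) + (1760.00)(11.00) + (1760.00)(119.00) = 347100.00 mm³
x̄ = 202820.00 / 5340.00 = 37.98 mm
ȳ = 347100.00 / 5340.00 = 65.00 mm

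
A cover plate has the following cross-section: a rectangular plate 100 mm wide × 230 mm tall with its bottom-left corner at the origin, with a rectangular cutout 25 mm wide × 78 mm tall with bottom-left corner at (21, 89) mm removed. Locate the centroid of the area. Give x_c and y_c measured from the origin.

plate: A = 100 × 230 = 23000.00, centroid at (50.00, 115.00).
hole: A = −(25 × 78) = -1950.00, centroid at (33.50, 128.00).
ΣA = 21050.00 mm², ΣAx_c = 1084675.00 mm³, ΣAy_c = 2395400.00 mm³.
x_c = 1084675.00/21050.00 = 51.53 mm; y_c = 2395400.00/21050.00 = 113.80 mm.

x_c = 51.53 mm, y_c = 113.80 mm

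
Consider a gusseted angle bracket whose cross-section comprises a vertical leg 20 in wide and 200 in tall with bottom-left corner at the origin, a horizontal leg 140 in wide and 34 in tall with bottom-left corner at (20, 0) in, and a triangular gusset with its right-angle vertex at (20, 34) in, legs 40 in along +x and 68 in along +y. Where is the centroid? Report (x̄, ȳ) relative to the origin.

vertical leg: A = 20 × 200 = 4000.00, centroid at (10.00, 100.00).
horizontal leg: A = 140 × 34 = 4760.00, centroid at (90.00, 17.00).
gusset: A = ½·40·68 = 1360.00, centroid at (33.33, 56.67).
ΣA = 10120.00 in², ΣAx̄ = 513733.33 in³, ΣAȳ = 557986.67 in³.
x̄ = 513733.33/10120.00 = 50.76 in; ȳ = 557986.67/10120.00 = 55.14 in.

x̄ = 50.76 in, ȳ = 55.14 in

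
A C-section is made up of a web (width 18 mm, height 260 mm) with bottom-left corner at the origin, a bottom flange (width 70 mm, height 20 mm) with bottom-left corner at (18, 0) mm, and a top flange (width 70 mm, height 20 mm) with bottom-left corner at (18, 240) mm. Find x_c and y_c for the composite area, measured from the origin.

x_c = 25.47 mm, y_c = 130.00 mm

web: A = 18 × 260 = 4680.00, centroid at (9.00, 130.00).
bottom flange: A = 70 × 20 = 1400.00, centroid at (53.00, 10.00).
top flange: A = 70 × 20 = 1400.00, centroid at (53.00, 250.00).
ΣA = 7480.00 mm²
ΣAx_c = (4680.00)(9.00) + (1400.00)(53.00) + (1400.00)(53.00) = 190520.00 mm³
ΣAy_c = (4680.00)(130.00) + (1400.00)(10.00) + (1400.00)(250.00) = 972400.00 mm³
x_c = 190520.00 / 7480.00 = 25.47 mm
y_c = 972400.00 / 7480.00 = 130.00 mm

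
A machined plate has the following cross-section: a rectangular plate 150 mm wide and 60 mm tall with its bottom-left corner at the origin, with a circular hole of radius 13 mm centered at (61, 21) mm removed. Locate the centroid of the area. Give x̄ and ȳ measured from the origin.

x̄ = 75.88 mm, ȳ = 30.56 mm

Part | A | x̄ᵢ | ȳᵢ | A·x̄ᵢ | A·ȳᵢ
plate | 9000.00 | 75.00 | 30.00 | 675000.00 | 270000.00
hole | -530.93 | 61.00 | 21.00 | -32386.68 | -11149.51
Σ | 8469.07 |  |  | 642613.32 | 258850.49
x̄ = 642613.32 / 8469.07 = 75.88 mm
ȳ = 258850.49 / 8469.07 = 30.56 mm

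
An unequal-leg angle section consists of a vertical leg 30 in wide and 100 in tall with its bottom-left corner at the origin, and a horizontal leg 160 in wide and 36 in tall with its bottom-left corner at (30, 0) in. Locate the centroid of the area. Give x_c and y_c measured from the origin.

x_c = 77.47 in, y_c = 28.96 in

Part | A | x̄ᵢ | ȳᵢ | A·x̄ᵢ | A·ȳᵢ
vertical leg | 3000.00 | 15.00 | 50.00 | 45000.00 | 150000.00
horizontal leg | 5760.00 | 110.00 | 18.00 | 633600.00 | 103680.00
Σ | 8760.00 |  |  | 678600.00 | 253680.00
x_c = 678600.00 / 8760.00 = 77.47 in
y_c = 253680.00 / 8760.00 = 28.96 in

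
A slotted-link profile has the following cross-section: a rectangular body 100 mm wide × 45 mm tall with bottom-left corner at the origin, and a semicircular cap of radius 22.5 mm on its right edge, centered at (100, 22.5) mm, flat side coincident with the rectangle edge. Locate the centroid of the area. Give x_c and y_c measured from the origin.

x_c = 58.94 mm, y_c = 22.50 mm

Part | A | x̄ᵢ | ȳᵢ | A·x̄ᵢ | A·ȳᵢ
rectangular body | 4500.00 | 50.00 | 22.50 | 225000.00 | 101250.00
semicircular end | 795.22 | 109.55 | 22.50 | 87115.31 | 17892.35
Σ | 5295.22 |  |  | 312115.31 | 119142.35
x_c = 312115.31 / 5295.22 = 58.94 mm
y_c = 119142.35 / 5295.22 = 22.50 mm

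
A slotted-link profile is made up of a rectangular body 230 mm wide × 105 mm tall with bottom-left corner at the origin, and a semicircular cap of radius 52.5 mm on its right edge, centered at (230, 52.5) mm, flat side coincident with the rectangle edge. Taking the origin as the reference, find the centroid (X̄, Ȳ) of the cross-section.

Part | A | x̄ᵢ | ȳᵢ | A·x̄ᵢ | A·ȳᵢ
rectangular body | 24150.00 | 115.00 | 52.50 | 2777250.00 | 1267875.00
semicircular end | 4329.51 | 252.28 | 52.50 | 1092255.45 | 227299.14
Σ | 28479.51 |  |  | 3869505.45 | 1495174.14
X̄ = 3869505.45 / 28479.51 = 135.87 mm
Ȳ = 1495174.14 / 28479.51 = 52.50 mm

X̄ = 135.87 mm, Ȳ = 52.50 mm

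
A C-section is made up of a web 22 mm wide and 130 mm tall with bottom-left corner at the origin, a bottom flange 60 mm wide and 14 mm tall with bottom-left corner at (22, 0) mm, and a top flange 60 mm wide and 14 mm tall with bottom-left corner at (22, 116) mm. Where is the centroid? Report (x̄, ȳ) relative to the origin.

x̄ = 26.17 mm, ȳ = 65.00 mm

Part | A | x̄ᵢ | ȳᵢ | A·x̄ᵢ | A·ȳᵢ
web | 2860.00 | 11.00 | 65.00 | 31460.00 | 185900.00
bottom flange | 840.00 | 52.00 | 7.00 | 43680.00 | 5880.00
top flange | 840.00 | 52.00 | 123.00 | 43680.00 | 103320.00
Σ | 4540.00 |  |  | 118820.00 | 295100.00
x̄ = 118820.00 / 4540.00 = 26.17 mm
ȳ = 295100.00 / 4540.00 = 65.00 mm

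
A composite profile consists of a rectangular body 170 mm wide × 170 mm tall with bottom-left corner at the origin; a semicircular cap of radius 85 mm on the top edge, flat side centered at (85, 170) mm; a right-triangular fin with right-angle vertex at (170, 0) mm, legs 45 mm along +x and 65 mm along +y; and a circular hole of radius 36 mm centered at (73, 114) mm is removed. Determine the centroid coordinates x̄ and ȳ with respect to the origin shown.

rectangular body: A = 170 × 170 = 28900.00, centroid at (85.00, 85.00).
semicircular top: A = ½π·85² = 11349.00, centroid at (85.00, 206.08).
triangular fin: A = ½·45·65 = 1462.50, centroid at (185.00, 21.67).
hole: A = −π·36² = -4071.50, centroid at (73.00, 114.00).
ΣA = 37640.00 mm²
ΣAx̄ = (28900.00)(85.00) + (11349.00)(85.00) + (1462.50)(185.00) + (-4071.50)(73.00) = 3394508.00 mm³
ΣAȳ = (28900.00)(85.00) + (11349.00)(206.08) + (1462.50)(21.67) + (-4071.50)(114.00) = 4362783.29 mm³
x̄ = 3394508.00 / 37640.00 = 90.18 mm
ȳ = 4362783.29 / 37640.00 = 115.91 mm

x̄ = 90.18 mm, ȳ = 115.91 mm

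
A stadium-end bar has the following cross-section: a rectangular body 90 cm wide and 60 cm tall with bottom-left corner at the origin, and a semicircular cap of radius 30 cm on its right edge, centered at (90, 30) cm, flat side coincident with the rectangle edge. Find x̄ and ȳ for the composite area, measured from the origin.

Part | A | x̄ᵢ | ȳᵢ | A·x̄ᵢ | A·ȳᵢ
rectangular body | 5400.00 | 45.00 | 30.00 | 243000.00 | 162000.00
semicircular end | 1413.72 | 102.73 | 30.00 | 145234.50 | 42411.50
Σ | 6813.72 |  |  | 388234.50 | 204411.50
x̄ = 388234.50 / 6813.72 = 56.98 cm
ȳ = 204411.50 / 6813.72 = 30.00 cm

x̄ = 56.98 cm, ȳ = 30.00 cm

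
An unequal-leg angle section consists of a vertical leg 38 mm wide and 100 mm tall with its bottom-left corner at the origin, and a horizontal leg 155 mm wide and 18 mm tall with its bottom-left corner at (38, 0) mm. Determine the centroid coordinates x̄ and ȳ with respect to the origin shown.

vertical leg: A = 38 × 100 = 3800.00, centroid at (19.00, 50.00).
horizontal leg: A = 155 × 18 = 2790.00, centroid at (115.50, 9.00).
ΣA = 6590.00 mm²
ΣAx̄ = (3800.00)(19.00) + (2790.00)(115.50) = 394445.00 mm³
ΣAȳ = (3800.00)(50.00) + (2790.00)(9.00) = 215110.00 mm³
x̄ = 394445.00 / 6590.00 = 59.86 mm
ȳ = 215110.00 / 6590.00 = 32.64 mm

x̄ = 59.86 mm, ȳ = 32.64 mm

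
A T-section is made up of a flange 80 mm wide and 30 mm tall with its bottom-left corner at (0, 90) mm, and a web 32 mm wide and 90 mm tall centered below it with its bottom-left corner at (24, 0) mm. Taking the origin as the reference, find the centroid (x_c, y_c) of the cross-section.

web: A = 32 × 90 = 2880.00, centroid at (40.00, 45.00).
flange: A = 80 × 30 = 2400.00, centroid at (40.00, 105.00).
ΣA = 5280.00 mm², ΣAx_c = 211200.00 mm³, ΣAy_c = 381600.00 mm³.
x_c = 211200.00/5280.00 = 40.00 mm; y_c = 381600.00/5280.00 = 72.27 mm.

x_c = 40.00 mm, y_c = 72.27 mm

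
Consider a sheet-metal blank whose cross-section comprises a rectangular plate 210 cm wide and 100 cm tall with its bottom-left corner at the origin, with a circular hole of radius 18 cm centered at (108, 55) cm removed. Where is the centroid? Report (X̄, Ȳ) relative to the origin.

plate: A = 210 × 100 = 21000.00, centroid at (105.00, 50.00).
hole: A = −π·18² = -1017.88, centroid at (108.00, 55.00).
ΣA = 19982.12 cm²
ΣAX̄ = (21000.00)(105.00) + (-1017.88)(108.00) = 2095069.39 cm³
ΣAȲ = (21000.00)(50.00) + (-1017.88)(55.00) = 994016.82 cm³
X̄ = 2095069.39 / 19982.12 = 104.85 cm
Ȳ = 994016.82 / 19982.12 = 49.75 cm

X̄ = 104.85 cm, Ȳ = 49.75 cm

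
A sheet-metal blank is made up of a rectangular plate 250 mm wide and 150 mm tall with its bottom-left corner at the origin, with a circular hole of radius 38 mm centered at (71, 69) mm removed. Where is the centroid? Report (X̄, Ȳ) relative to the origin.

plate: A = 250 × 150 = 37500.00, centroid at (125.00, 75.00).
hole: A = −π·38² = -4536.46, centroid at (71.00, 69.00).
ΣA = 32963.54 mm²
ΣAX̄ = (37500.00)(125.00) + (-4536.46)(71.00) = 4365411.35 mm³
ΣAȲ = (37500.00)(75.00) + (-4536.46)(69.00) = 2499484.27 mm³
X̄ = 4365411.35 / 32963.54 = 132.43 mm
Ȳ = 2499484.27 / 32963.54 = 75.83 mm

X̄ = 132.43 mm, Ȳ = 75.83 mm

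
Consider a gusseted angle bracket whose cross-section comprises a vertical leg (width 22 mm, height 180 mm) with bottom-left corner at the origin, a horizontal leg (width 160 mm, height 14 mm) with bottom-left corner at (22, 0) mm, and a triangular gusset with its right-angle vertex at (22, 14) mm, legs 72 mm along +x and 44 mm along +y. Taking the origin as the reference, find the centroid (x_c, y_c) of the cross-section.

vertical leg: A = 22 × 180 = 3960.00, centroid at (11.00, 90.00).
horizontal leg: A = 160 × 14 = 2240.00, centroid at (102.00, 7.00).
gusset: A = ½·72·44 = 1584.00, centroid at (46.00, 28.67).
ΣA = 7784.00 mm²
ΣAx_c = (3960.00)(11.00) + (2240.00)(102.00) + (1584.00)(46.00) = 344904.00 mm³
ΣAy_c = (3960.00)(90.00) + (2240.00)(7.00) + (1584.00)(28.67) = 417488.00 mm³
x_c = 344904.00 / 7784.00 = 44.31 mm
y_c = 417488.00 / 7784.00 = 53.63 mm

x_c = 44.31 mm, y_c = 53.63 mm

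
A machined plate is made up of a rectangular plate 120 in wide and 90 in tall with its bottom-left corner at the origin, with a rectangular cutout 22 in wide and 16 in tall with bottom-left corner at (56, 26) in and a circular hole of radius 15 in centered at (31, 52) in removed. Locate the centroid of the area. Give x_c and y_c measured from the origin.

x_c = 61.85 in, y_c = 44.89 in

Part | A | x̄ᵢ | ȳᵢ | A·x̄ᵢ | A·ȳᵢ
plate | 10800.00 | 60.00 | 45.00 | 648000.00 | 486000.00
hole 1 | -352.00 | 67.00 | 34.00 | -23584.00 | -11968.00
hole 2 | -706.86 | 31.00 | 52.00 | -21912.61 | -36756.63
Σ | 9741.14 |  |  | 602503.39 | 437275.37
x_c = 602503.39 / 9741.14 = 61.85 in
y_c = 437275.37 / 9741.14 = 44.89 in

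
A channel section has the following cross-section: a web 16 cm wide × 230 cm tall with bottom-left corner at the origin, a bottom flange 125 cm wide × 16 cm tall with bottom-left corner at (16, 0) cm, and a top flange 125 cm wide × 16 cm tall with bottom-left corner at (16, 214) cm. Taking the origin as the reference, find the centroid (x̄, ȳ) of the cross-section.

web: A = 16 × 230 = 3680.00, centroid at (8.00, 115.00).
bottom flange: A = 125 × 16 = 2000.00, centroid at (78.50, 8.00).
top flange: A = 125 × 16 = 2000.00, centroid at (78.50, 222.00).
ΣA = 7680.00 cm²
ΣAx̄ = (3680.00)(8.00) + (2000.00)(78.50) + (2000.00)(78.50) = 343440.00 cm³
ΣAȳ = (3680.00)(115.00) + (2000.00)(8.00) + (2000.00)(222.00) = 883200.00 cm³
x̄ = 343440.00 / 7680.00 = 44.72 cm
ȳ = 883200.00 / 7680.00 = 115.00 cm

x̄ = 44.72 cm, ȳ = 115.00 cm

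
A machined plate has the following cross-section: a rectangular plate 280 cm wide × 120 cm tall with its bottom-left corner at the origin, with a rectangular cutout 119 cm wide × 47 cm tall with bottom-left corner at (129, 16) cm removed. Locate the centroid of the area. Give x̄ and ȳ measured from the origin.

x̄ = 130.31 cm, ȳ = 64.09 cm

plate: A = 280 × 120 = 33600.00, centroid at (140.00, 60.00).
hole: A = −(119 × 47) = -5593.00, centroid at (188.50, 39.50).
ΣA = 28007.00 cm²
ΣAx̄ = (33600.00)(140.00) + (-5593.00)(188.50) = 3649719.50 cm³
ΣAȳ = (33600.00)(60.00) + (-5593.00)(39.50) = 1795076.50 cm³
x̄ = 3649719.50 / 28007.00 = 130.31 cm
ȳ = 1795076.50 / 28007.00 = 64.09 cm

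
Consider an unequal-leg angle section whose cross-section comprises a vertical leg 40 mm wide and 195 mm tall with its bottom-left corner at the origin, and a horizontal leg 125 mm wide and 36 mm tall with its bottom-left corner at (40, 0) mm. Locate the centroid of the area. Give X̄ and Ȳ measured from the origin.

Part | A | x̄ᵢ | ȳᵢ | A·x̄ᵢ | A·ȳᵢ
vertical leg | 7800.00 | 20.00 | 97.50 | 156000.00 | 760500.00
horizontal leg | 4500.00 | 102.50 | 18.00 | 461250.00 | 81000.00
Σ | 12300.00 |  |  | 617250.00 | 841500.00
X̄ = 617250.00 / 12300.00 = 50.18 mm
Ȳ = 841500.00 / 12300.00 = 68.41 mm

X̄ = 50.18 mm, Ȳ = 68.41 mm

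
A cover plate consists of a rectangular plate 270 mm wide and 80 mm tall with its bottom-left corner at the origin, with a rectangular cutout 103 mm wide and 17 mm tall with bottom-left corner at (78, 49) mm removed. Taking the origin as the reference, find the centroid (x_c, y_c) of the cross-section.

x_c = 135.49 mm, y_c = 38.46 mm

plate: A = 270 × 80 = 21600.00, centroid at (135.00, 40.00).
hole: A = −(103 × 17) = -1751.00, centroid at (129.50, 57.50).
ΣA = 19849.00 mm²
ΣAx_c = (21600.00)(135.00) + (-1751.00)(129.50) = 2689245.50 mm³
ΣAy_c = (21600.00)(40.00) + (-1751.00)(57.50) = 763317.50 mm³
x_c = 2689245.50 / 19849.00 = 135.49 mm
y_c = 763317.50 / 19849.00 = 38.46 mm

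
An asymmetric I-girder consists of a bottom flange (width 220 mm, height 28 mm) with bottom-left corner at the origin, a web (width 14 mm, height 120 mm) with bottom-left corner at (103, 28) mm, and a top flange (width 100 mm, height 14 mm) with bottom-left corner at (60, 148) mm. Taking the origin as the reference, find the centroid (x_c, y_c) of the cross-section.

Part | A | x̄ᵢ | ȳᵢ | A·x̄ᵢ | A·ȳᵢ
bottom flange | 6160.00 | 110.00 | 14.00 | 677600.00 | 86240.00
web | 1680.00 | 110.00 | 88.00 | 184800.00 | 147840.00
top flange | 1400.00 | 110.00 | 155.00 | 154000.00 | 217000.00
Σ | 9240.00 |  |  | 1016400.00 | 451080.00
x_c = 1016400.00 / 9240.00 = 110.00 mm
y_c = 451080.00 / 9240.00 = 48.82 mm

x_c = 110.00 mm, y_c = 48.82 mm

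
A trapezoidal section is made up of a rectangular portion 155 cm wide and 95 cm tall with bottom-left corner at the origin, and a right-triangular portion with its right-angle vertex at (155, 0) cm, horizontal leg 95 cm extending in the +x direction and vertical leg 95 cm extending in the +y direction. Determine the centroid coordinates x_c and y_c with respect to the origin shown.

x_c = 103.11 cm, y_c = 43.79 cm

rectangular portion: A = 155 × 95 = 14725.00, centroid at (77.50, 47.50).
triangular portion: A = ½·95·95 = 4512.50, centroid at (186.67, 31.67).
ΣA = 19237.50 cm², ΣAx_c = 1983520.83 cm³, ΣAy_c = 842333.33 cm³.
x_c = 1983520.83/19237.50 = 103.11 cm; y_c = 842333.33/19237.50 = 43.79 cm.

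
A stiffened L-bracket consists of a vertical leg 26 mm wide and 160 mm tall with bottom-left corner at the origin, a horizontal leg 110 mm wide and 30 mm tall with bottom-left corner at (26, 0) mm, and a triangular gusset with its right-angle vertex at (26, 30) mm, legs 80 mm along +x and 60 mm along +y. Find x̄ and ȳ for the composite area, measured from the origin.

x̄ = 45.41 mm, ȳ = 50.94 mm

Part | A | x̄ᵢ | ȳᵢ | A·x̄ᵢ | A·ȳᵢ
vertical leg | 4160.00 | 13.00 | 80.00 | 54080.00 | 332800.00
horizontal leg | 3300.00 | 81.00 | 15.00 | 267300.00 | 49500.00
gusset | 2400.00 | 52.67 | 50.00 | 126400.00 | 120000.00
Σ | 9860.00 |  |  | 447780.00 | 502300.00
x̄ = 447780.00 / 9860.00 = 45.41 mm
ȳ = 502300.00 / 9860.00 = 50.94 mm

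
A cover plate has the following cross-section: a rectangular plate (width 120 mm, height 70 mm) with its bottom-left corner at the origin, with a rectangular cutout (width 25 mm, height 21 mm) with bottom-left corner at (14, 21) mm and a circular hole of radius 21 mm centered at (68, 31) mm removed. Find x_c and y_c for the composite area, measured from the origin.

x_c = 61.00 mm, y_c = 36.14 mm

plate: A = 120 × 70 = 8400.00, centroid at (60.00, 35.00).
hole 1: A = −(25 × 21) = -525.00, centroid at (26.50, 31.50).
hole 2: A = −π·21² = -1385.44, centroid at (68.00, 31.00).
ΣA = 6489.56 mm², ΣAx_c = 395877.42 mm³, ΣAy_c = 234513.79 mm³.
x_c = 395877.42/6489.56 = 61.00 mm; y_c = 234513.79/6489.56 = 36.14 mm.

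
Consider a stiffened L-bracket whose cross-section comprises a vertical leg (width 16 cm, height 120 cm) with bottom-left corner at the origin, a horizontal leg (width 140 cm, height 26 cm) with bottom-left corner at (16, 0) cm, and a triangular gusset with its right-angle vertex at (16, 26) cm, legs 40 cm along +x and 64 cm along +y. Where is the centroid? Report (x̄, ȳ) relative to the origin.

x̄ = 53.50 cm, ȳ = 32.62 cm

vertical leg: A = 16 × 120 = 1920.00, centroid at (8.00, 60.00).
horizontal leg: A = 140 × 26 = 3640.00, centroid at (86.00, 13.00).
gusset: A = ½·40·64 = 1280.00, centroid at (29.33, 47.33).
ΣA = 6840.00 cm²
ΣAx̄ = (1920.00)(8.00) + (3640.00)(86.00) + (1280.00)(29.33) = 365946.67 cm³
ΣAȳ = (1920.00)(60.00) + (3640.00)(13.00) + (1280.00)(47.33) = 223106.67 cm³
x̄ = 365946.67 / 6840.00 = 53.50 cm
ȳ = 223106.67 / 6840.00 = 32.62 cm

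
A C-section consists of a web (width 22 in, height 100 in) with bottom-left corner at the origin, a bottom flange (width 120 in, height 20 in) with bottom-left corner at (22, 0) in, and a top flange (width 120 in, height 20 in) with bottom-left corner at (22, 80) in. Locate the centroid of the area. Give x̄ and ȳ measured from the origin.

x̄ = 59.69 in, ȳ = 50.00 in

web: A = 22 × 100 = 2200.00, centroid at (11.00, 50.00).
bottom flange: A = 120 × 20 = 2400.00, centroid at (82.00, 10.00).
top flange: A = 120 × 20 = 2400.00, centroid at (82.00, 90.00).
ΣA = 7000.00 in²
ΣAx̄ = (2200.00)(11.00) + (2400.00)(82.00) + (2400.00)(82.00) = 417800.00 in³
ΣAȳ = (2200.00)(50.00) + (2400.00)(10.00) + (2400.00)(90.00) = 350000.00 in³
x̄ = 417800.00 / 7000.00 = 59.69 in
ȳ = 350000.00 / 7000.00 = 50.00 in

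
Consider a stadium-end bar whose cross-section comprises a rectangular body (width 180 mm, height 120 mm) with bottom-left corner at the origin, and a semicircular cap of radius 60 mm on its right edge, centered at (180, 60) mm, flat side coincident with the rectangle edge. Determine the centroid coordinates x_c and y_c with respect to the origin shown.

rectangular body: A = 180 × 120 = 21600.00, centroid at (90.00, 60.00).
semicircular end: A = ½π·60² = 5654.87, centroid at (205.46, 60.00).
ΣA = 27254.87 mm², ΣAx_c = 3105876.02 mm³, ΣAy_c = 1635292.01 mm³.
x_c = 3105876.02/27254.87 = 113.96 mm; y_c = 1635292.01/27254.87 = 60.00 mm.

x_c = 113.96 mm, y_c = 60.00 mm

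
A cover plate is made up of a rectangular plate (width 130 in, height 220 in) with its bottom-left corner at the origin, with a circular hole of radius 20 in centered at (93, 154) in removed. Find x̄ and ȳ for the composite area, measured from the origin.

x̄ = 63.71 in, ȳ = 107.98 in

plate: A = 130 × 220 = 28600.00, centroid at (65.00, 110.00).
hole: A = −π·20² = -1256.64, centroid at (93.00, 154.00).
ΣA = 27343.36 in², ΣAx̄ = 1742132.75 in³, ΣAȳ = 2952477.89 in³.
x̄ = 1742132.75/27343.36 = 63.71 in; ȳ = 2952477.89/27343.36 = 107.98 in.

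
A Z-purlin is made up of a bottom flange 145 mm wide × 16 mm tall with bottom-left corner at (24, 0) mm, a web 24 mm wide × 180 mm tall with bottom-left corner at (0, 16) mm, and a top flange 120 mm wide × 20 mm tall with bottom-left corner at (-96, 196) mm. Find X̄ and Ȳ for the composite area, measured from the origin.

bottom flange: A = 145 × 16 = 2320.00, centroid at (96.50, 8.00).
web: A = 24 × 180 = 4320.00, centroid at (12.00, 106.00).
top flange: A = 120 × 20 = 2400.00, centroid at (-36.00, 206.00).
ΣA = 9040.00 mm²
ΣAX̄ = (2320.00)(96.50) + (4320.00)(12.00) + (2400.00)(-36.00) = 189320.00 mm³
ΣAȲ = (2320.00)(8.00) + (4320.00)(106.00) + (2400.00)(206.00) = 970880.00 mm³
X̄ = 189320.00 / 9040.00 = 20.94 mm
Ȳ = 970880.00 / 9040.00 = 107.40 mm

X̄ = 20.94 mm, Ȳ = 107.40 mm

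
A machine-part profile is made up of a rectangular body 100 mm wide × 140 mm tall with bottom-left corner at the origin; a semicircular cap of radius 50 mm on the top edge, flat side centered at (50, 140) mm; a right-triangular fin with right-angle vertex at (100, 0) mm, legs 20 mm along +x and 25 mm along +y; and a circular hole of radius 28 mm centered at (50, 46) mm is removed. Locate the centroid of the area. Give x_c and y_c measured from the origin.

Part | A | x̄ᵢ | ȳᵢ | A·x̄ᵢ | A·ȳᵢ
rectangular body | 14000.00 | 50.00 | 70.00 | 700000.00 | 980000.00
semicircular top | 3926.99 | 50.00 | 161.22 | 196349.54 | 633112.05
triangular fin | 250.00 | 106.67 | 8.33 | 26666.67 | 2083.33
hole | -2463.01 | 50.00 | 46.00 | -123150.43 | -113298.40
Σ | 15713.98 |  |  | 799865.78 | 1501896.98
x_c = 799865.78 / 15713.98 = 50.90 mm
y_c = 1501896.98 / 15713.98 = 95.58 mm

x_c = 50.90 mm, y_c = 95.58 mm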